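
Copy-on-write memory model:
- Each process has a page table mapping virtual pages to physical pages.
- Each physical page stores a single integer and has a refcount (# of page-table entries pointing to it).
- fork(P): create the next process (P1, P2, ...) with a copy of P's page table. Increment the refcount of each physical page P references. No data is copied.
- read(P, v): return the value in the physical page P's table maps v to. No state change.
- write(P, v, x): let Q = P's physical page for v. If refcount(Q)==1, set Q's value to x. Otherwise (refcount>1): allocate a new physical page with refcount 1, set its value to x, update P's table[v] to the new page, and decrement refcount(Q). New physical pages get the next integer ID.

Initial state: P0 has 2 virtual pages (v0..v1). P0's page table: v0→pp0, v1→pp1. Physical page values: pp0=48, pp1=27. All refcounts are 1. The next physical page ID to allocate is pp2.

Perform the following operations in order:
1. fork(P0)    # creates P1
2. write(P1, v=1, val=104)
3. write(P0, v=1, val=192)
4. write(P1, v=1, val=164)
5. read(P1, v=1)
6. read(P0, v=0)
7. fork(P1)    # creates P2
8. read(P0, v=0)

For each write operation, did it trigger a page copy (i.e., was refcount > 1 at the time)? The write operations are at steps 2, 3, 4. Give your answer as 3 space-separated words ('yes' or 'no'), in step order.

Op 1: fork(P0) -> P1. 2 ppages; refcounts: pp0:2 pp1:2
Op 2: write(P1, v1, 104). refcount(pp1)=2>1 -> COPY to pp2. 3 ppages; refcounts: pp0:2 pp1:1 pp2:1
Op 3: write(P0, v1, 192). refcount(pp1)=1 -> write in place. 3 ppages; refcounts: pp0:2 pp1:1 pp2:1
Op 4: write(P1, v1, 164). refcount(pp2)=1 -> write in place. 3 ppages; refcounts: pp0:2 pp1:1 pp2:1
Op 5: read(P1, v1) -> 164. No state change.
Op 6: read(P0, v0) -> 48. No state change.
Op 7: fork(P1) -> P2. 3 ppages; refcounts: pp0:3 pp1:1 pp2:2
Op 8: read(P0, v0) -> 48. No state change.

yes no no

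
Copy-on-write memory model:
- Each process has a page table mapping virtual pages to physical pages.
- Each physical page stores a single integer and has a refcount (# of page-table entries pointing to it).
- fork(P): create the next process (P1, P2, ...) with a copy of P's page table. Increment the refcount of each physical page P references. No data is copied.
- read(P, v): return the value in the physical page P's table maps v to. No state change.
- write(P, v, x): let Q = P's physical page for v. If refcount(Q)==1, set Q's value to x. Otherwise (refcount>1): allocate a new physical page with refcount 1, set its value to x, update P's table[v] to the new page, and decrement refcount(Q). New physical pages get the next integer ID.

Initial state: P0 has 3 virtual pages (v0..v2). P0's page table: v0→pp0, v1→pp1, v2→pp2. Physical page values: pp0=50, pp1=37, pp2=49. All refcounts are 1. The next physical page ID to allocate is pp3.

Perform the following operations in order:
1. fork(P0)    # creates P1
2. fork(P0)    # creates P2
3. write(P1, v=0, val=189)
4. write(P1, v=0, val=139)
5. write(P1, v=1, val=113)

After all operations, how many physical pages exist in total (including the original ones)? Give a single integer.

Answer: 5

Derivation:
Op 1: fork(P0) -> P1. 3 ppages; refcounts: pp0:2 pp1:2 pp2:2
Op 2: fork(P0) -> P2. 3 ppages; refcounts: pp0:3 pp1:3 pp2:3
Op 3: write(P1, v0, 189). refcount(pp0)=3>1 -> COPY to pp3. 4 ppages; refcounts: pp0:2 pp1:3 pp2:3 pp3:1
Op 4: write(P1, v0, 139). refcount(pp3)=1 -> write in place. 4 ppages; refcounts: pp0:2 pp1:3 pp2:3 pp3:1
Op 5: write(P1, v1, 113). refcount(pp1)=3>1 -> COPY to pp4. 5 ppages; refcounts: pp0:2 pp1:2 pp2:3 pp3:1 pp4:1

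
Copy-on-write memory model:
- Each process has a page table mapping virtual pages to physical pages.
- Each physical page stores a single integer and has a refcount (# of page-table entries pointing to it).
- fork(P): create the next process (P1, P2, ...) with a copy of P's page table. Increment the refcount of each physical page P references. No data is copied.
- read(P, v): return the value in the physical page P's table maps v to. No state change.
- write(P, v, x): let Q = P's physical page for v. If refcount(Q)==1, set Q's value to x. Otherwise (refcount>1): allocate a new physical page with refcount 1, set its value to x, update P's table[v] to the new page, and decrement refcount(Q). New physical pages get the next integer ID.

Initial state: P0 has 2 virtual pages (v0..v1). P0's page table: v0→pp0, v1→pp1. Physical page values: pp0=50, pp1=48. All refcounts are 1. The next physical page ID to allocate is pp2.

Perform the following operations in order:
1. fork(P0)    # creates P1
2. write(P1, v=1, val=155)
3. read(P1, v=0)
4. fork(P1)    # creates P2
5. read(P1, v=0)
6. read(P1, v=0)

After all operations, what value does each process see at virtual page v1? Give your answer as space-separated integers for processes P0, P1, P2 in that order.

Answer: 48 155 155

Derivation:
Op 1: fork(P0) -> P1. 2 ppages; refcounts: pp0:2 pp1:2
Op 2: write(P1, v1, 155). refcount(pp1)=2>1 -> COPY to pp2. 3 ppages; refcounts: pp0:2 pp1:1 pp2:1
Op 3: read(P1, v0) -> 50. No state change.
Op 4: fork(P1) -> P2. 3 ppages; refcounts: pp0:3 pp1:1 pp2:2
Op 5: read(P1, v0) -> 50. No state change.
Op 6: read(P1, v0) -> 50. No state change.
P0: v1 -> pp1 = 48
P1: v1 -> pp2 = 155
P2: v1 -> pp2 = 155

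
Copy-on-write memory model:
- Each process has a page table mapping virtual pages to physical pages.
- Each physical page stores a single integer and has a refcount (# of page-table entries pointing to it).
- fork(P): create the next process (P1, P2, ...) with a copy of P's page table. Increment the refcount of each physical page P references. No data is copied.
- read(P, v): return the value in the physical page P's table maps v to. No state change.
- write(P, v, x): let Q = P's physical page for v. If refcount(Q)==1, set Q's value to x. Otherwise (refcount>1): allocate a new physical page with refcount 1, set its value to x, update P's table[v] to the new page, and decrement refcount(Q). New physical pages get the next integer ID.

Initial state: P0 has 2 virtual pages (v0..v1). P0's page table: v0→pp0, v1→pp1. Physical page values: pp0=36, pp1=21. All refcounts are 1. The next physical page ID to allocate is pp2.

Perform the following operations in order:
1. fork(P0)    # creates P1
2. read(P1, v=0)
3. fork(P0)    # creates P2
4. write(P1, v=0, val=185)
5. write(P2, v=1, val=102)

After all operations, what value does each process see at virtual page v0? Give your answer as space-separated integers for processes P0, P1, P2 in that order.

Answer: 36 185 36

Derivation:
Op 1: fork(P0) -> P1. 2 ppages; refcounts: pp0:2 pp1:2
Op 2: read(P1, v0) -> 36. No state change.
Op 3: fork(P0) -> P2. 2 ppages; refcounts: pp0:3 pp1:3
Op 4: write(P1, v0, 185). refcount(pp0)=3>1 -> COPY to pp2. 3 ppages; refcounts: pp0:2 pp1:3 pp2:1
Op 5: write(P2, v1, 102). refcount(pp1)=3>1 -> COPY to pp3. 4 ppages; refcounts: pp0:2 pp1:2 pp2:1 pp3:1
P0: v0 -> pp0 = 36
P1: v0 -> pp2 = 185
P2: v0 -> pp0 = 36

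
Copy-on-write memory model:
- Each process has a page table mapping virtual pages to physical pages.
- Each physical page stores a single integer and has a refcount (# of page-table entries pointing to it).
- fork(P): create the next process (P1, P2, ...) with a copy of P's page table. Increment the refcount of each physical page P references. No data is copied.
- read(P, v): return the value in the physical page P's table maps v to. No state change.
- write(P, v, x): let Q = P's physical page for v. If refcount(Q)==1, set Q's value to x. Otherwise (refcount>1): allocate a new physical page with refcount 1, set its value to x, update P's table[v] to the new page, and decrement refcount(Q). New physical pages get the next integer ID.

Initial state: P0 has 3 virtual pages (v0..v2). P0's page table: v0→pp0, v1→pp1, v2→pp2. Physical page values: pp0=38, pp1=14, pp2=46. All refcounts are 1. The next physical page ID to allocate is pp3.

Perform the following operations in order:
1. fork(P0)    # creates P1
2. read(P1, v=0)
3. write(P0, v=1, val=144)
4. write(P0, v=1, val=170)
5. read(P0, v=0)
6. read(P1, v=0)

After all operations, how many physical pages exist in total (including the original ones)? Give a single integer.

Op 1: fork(P0) -> P1. 3 ppages; refcounts: pp0:2 pp1:2 pp2:2
Op 2: read(P1, v0) -> 38. No state change.
Op 3: write(P0, v1, 144). refcount(pp1)=2>1 -> COPY to pp3. 4 ppages; refcounts: pp0:2 pp1:1 pp2:2 pp3:1
Op 4: write(P0, v1, 170). refcount(pp3)=1 -> write in place. 4 ppages; refcounts: pp0:2 pp1:1 pp2:2 pp3:1
Op 5: read(P0, v0) -> 38. No state change.
Op 6: read(P1, v0) -> 38. No state change.

Answer: 4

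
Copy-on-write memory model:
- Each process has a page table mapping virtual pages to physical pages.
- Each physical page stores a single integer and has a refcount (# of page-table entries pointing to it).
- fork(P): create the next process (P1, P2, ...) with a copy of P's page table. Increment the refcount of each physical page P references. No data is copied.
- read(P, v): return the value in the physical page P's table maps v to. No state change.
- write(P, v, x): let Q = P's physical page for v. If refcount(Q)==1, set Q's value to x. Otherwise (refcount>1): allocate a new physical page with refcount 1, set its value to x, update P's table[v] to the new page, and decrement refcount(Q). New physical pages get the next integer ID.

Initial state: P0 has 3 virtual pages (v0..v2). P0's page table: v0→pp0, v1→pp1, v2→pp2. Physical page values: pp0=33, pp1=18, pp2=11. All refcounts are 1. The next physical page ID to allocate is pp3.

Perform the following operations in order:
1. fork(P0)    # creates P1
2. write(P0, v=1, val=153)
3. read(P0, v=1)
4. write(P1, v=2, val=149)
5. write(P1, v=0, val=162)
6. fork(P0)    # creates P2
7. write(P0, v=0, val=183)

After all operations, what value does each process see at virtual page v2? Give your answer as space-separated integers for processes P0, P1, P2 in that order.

Op 1: fork(P0) -> P1. 3 ppages; refcounts: pp0:2 pp1:2 pp2:2
Op 2: write(P0, v1, 153). refcount(pp1)=2>1 -> COPY to pp3. 4 ppages; refcounts: pp0:2 pp1:1 pp2:2 pp3:1
Op 3: read(P0, v1) -> 153. No state change.
Op 4: write(P1, v2, 149). refcount(pp2)=2>1 -> COPY to pp4. 5 ppages; refcounts: pp0:2 pp1:1 pp2:1 pp3:1 pp4:1
Op 5: write(P1, v0, 162). refcount(pp0)=2>1 -> COPY to pp5. 6 ppages; refcounts: pp0:1 pp1:1 pp2:1 pp3:1 pp4:1 pp5:1
Op 6: fork(P0) -> P2. 6 ppages; refcounts: pp0:2 pp1:1 pp2:2 pp3:2 pp4:1 pp5:1
Op 7: write(P0, v0, 183). refcount(pp0)=2>1 -> COPY to pp6. 7 ppages; refcounts: pp0:1 pp1:1 pp2:2 pp3:2 pp4:1 pp5:1 pp6:1
P0: v2 -> pp2 = 11
P1: v2 -> pp4 = 149
P2: v2 -> pp2 = 11

Answer: 11 149 11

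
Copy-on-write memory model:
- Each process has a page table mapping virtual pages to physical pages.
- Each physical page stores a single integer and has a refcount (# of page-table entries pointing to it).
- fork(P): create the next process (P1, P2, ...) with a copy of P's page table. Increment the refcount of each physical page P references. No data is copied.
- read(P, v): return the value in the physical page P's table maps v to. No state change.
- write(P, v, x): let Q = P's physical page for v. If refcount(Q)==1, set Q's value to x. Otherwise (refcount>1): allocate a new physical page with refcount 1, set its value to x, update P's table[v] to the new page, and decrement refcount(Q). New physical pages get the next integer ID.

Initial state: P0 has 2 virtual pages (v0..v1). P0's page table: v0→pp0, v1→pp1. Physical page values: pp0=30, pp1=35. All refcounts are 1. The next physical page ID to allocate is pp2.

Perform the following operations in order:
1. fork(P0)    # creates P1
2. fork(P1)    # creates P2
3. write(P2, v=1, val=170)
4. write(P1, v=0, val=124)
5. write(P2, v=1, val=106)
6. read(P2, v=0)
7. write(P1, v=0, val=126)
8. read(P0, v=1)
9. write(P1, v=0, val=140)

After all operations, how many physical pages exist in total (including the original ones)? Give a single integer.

Answer: 4

Derivation:
Op 1: fork(P0) -> P1. 2 ppages; refcounts: pp0:2 pp1:2
Op 2: fork(P1) -> P2. 2 ppages; refcounts: pp0:3 pp1:3
Op 3: write(P2, v1, 170). refcount(pp1)=3>1 -> COPY to pp2. 3 ppages; refcounts: pp0:3 pp1:2 pp2:1
Op 4: write(P1, v0, 124). refcount(pp0)=3>1 -> COPY to pp3. 4 ppages; refcounts: pp0:2 pp1:2 pp2:1 pp3:1
Op 5: write(P2, v1, 106). refcount(pp2)=1 -> write in place. 4 ppages; refcounts: pp0:2 pp1:2 pp2:1 pp3:1
Op 6: read(P2, v0) -> 30. No state change.
Op 7: write(P1, v0, 126). refcount(pp3)=1 -> write in place. 4 ppages; refcounts: pp0:2 pp1:2 pp2:1 pp3:1
Op 8: read(P0, v1) -> 35. No state change.
Op 9: write(P1, v0, 140). refcount(pp3)=1 -> write in place. 4 ppages; refcounts: pp0:2 pp1:2 pp2:1 pp3:1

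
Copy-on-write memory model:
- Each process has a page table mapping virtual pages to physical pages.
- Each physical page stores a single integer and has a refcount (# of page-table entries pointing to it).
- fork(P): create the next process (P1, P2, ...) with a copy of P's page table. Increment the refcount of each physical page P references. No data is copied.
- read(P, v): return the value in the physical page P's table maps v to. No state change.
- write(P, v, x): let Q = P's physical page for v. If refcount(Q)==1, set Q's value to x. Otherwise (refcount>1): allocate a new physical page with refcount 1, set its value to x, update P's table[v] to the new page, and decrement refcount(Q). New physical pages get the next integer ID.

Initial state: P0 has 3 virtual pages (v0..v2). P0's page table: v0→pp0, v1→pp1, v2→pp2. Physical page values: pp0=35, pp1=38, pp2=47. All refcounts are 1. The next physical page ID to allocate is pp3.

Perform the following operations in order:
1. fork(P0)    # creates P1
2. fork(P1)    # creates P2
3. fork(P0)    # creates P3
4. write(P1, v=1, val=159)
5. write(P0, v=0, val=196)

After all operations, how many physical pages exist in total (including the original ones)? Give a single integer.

Answer: 5

Derivation:
Op 1: fork(P0) -> P1. 3 ppages; refcounts: pp0:2 pp1:2 pp2:2
Op 2: fork(P1) -> P2. 3 ppages; refcounts: pp0:3 pp1:3 pp2:3
Op 3: fork(P0) -> P3. 3 ppages; refcounts: pp0:4 pp1:4 pp2:4
Op 4: write(P1, v1, 159). refcount(pp1)=4>1 -> COPY to pp3. 4 ppages; refcounts: pp0:4 pp1:3 pp2:4 pp3:1
Op 5: write(P0, v0, 196). refcount(pp0)=4>1 -> COPY to pp4. 5 ppages; refcounts: pp0:3 pp1:3 pp2:4 pp3:1 pp4:1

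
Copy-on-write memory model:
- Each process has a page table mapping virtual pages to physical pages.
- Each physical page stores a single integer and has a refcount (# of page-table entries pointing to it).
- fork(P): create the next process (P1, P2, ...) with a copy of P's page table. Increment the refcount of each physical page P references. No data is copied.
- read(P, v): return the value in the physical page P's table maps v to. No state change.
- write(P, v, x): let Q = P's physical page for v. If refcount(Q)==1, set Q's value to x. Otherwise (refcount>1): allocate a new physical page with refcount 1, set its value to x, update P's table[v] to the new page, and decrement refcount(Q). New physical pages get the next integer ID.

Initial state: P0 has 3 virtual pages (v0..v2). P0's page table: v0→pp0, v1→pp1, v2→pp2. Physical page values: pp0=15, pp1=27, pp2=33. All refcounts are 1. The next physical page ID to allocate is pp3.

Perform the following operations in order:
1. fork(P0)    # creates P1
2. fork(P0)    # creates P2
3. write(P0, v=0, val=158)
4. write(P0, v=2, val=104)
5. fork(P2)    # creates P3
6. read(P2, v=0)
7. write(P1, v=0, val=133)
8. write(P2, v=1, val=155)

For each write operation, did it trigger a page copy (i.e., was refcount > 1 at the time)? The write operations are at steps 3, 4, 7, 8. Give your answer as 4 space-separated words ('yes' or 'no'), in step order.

Op 1: fork(P0) -> P1. 3 ppages; refcounts: pp0:2 pp1:2 pp2:2
Op 2: fork(P0) -> P2. 3 ppages; refcounts: pp0:3 pp1:3 pp2:3
Op 3: write(P0, v0, 158). refcount(pp0)=3>1 -> COPY to pp3. 4 ppages; refcounts: pp0:2 pp1:3 pp2:3 pp3:1
Op 4: write(P0, v2, 104). refcount(pp2)=3>1 -> COPY to pp4. 5 ppages; refcounts: pp0:2 pp1:3 pp2:2 pp3:1 pp4:1
Op 5: fork(P2) -> P3. 5 ppages; refcounts: pp0:3 pp1:4 pp2:3 pp3:1 pp4:1
Op 6: read(P2, v0) -> 15. No state change.
Op 7: write(P1, v0, 133). refcount(pp0)=3>1 -> COPY to pp5. 6 ppages; refcounts: pp0:2 pp1:4 pp2:3 pp3:1 pp4:1 pp5:1
Op 8: write(P2, v1, 155). refcount(pp1)=4>1 -> COPY to pp6. 7 ppages; refcounts: pp0:2 pp1:3 pp2:3 pp3:1 pp4:1 pp5:1 pp6:1

yes yes yes yes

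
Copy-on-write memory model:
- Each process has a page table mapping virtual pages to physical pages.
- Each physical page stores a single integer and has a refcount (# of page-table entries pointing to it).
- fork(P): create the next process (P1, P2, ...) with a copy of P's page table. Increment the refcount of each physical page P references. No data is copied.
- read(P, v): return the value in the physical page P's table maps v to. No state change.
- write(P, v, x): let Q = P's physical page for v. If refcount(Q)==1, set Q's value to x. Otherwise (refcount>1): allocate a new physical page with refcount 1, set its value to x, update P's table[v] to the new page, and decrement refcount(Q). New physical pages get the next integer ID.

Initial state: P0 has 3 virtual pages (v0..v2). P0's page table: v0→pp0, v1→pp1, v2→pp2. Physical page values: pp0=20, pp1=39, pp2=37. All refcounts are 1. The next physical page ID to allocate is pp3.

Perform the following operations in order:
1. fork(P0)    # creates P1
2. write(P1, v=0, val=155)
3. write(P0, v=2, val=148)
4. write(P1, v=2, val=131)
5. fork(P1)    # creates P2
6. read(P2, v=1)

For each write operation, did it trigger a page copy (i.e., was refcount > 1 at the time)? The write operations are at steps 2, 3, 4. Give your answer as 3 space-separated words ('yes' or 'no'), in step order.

Op 1: fork(P0) -> P1. 3 ppages; refcounts: pp0:2 pp1:2 pp2:2
Op 2: write(P1, v0, 155). refcount(pp0)=2>1 -> COPY to pp3. 4 ppages; refcounts: pp0:1 pp1:2 pp2:2 pp3:1
Op 3: write(P0, v2, 148). refcount(pp2)=2>1 -> COPY to pp4. 5 ppages; refcounts: pp0:1 pp1:2 pp2:1 pp3:1 pp4:1
Op 4: write(P1, v2, 131). refcount(pp2)=1 -> write in place. 5 ppages; refcounts: pp0:1 pp1:2 pp2:1 pp3:1 pp4:1
Op 5: fork(P1) -> P2. 5 ppages; refcounts: pp0:1 pp1:3 pp2:2 pp3:2 pp4:1
Op 6: read(P2, v1) -> 39. No state change.

yes yes no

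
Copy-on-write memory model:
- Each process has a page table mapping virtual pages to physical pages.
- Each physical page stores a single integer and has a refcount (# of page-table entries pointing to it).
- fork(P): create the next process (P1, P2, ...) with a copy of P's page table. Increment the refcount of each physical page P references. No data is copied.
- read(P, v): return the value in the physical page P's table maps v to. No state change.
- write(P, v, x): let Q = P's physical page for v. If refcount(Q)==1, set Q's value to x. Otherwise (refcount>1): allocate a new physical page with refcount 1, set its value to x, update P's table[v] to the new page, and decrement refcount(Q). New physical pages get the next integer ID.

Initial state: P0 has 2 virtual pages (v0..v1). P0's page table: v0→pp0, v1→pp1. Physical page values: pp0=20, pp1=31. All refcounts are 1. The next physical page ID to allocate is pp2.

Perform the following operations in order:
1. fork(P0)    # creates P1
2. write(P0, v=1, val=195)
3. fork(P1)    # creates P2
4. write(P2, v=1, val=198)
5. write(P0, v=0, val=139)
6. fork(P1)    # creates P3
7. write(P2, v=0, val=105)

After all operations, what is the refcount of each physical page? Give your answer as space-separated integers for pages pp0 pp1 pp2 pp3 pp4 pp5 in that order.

Answer: 2 2 1 1 1 1

Derivation:
Op 1: fork(P0) -> P1. 2 ppages; refcounts: pp0:2 pp1:2
Op 2: write(P0, v1, 195). refcount(pp1)=2>1 -> COPY to pp2. 3 ppages; refcounts: pp0:2 pp1:1 pp2:1
Op 3: fork(P1) -> P2. 3 ppages; refcounts: pp0:3 pp1:2 pp2:1
Op 4: write(P2, v1, 198). refcount(pp1)=2>1 -> COPY to pp3. 4 ppages; refcounts: pp0:3 pp1:1 pp2:1 pp3:1
Op 5: write(P0, v0, 139). refcount(pp0)=3>1 -> COPY to pp4. 5 ppages; refcounts: pp0:2 pp1:1 pp2:1 pp3:1 pp4:1
Op 6: fork(P1) -> P3. 5 ppages; refcounts: pp0:3 pp1:2 pp2:1 pp3:1 pp4:1
Op 7: write(P2, v0, 105). refcount(pp0)=3>1 -> COPY to pp5. 6 ppages; refcounts: pp0:2 pp1:2 pp2:1 pp3:1 pp4:1 pp5:1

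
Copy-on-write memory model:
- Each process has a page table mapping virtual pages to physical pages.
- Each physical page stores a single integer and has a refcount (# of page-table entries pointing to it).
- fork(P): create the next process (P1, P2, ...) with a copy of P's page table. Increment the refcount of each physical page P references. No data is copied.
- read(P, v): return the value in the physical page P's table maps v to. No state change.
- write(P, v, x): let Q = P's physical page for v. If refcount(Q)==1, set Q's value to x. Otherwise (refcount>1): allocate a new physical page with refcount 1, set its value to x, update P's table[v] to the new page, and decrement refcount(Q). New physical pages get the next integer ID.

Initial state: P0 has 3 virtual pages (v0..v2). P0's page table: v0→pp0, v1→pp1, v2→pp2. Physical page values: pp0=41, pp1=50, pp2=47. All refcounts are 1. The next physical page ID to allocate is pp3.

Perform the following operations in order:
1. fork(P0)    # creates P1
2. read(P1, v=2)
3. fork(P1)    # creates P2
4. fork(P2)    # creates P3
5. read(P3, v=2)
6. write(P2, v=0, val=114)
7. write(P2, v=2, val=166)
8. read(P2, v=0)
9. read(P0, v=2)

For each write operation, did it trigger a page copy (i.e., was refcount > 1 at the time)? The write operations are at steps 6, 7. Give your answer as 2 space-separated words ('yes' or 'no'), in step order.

Op 1: fork(P0) -> P1. 3 ppages; refcounts: pp0:2 pp1:2 pp2:2
Op 2: read(P1, v2) -> 47. No state change.
Op 3: fork(P1) -> P2. 3 ppages; refcounts: pp0:3 pp1:3 pp2:3
Op 4: fork(P2) -> P3. 3 ppages; refcounts: pp0:4 pp1:4 pp2:4
Op 5: read(P3, v2) -> 47. No state change.
Op 6: write(P2, v0, 114). refcount(pp0)=4>1 -> COPY to pp3. 4 ppages; refcounts: pp0:3 pp1:4 pp2:4 pp3:1
Op 7: write(P2, v2, 166). refcount(pp2)=4>1 -> COPY to pp4. 5 ppages; refcounts: pp0:3 pp1:4 pp2:3 pp3:1 pp4:1
Op 8: read(P2, v0) -> 114. No state change.
Op 9: read(P0, v2) -> 47. No state change.

yes yes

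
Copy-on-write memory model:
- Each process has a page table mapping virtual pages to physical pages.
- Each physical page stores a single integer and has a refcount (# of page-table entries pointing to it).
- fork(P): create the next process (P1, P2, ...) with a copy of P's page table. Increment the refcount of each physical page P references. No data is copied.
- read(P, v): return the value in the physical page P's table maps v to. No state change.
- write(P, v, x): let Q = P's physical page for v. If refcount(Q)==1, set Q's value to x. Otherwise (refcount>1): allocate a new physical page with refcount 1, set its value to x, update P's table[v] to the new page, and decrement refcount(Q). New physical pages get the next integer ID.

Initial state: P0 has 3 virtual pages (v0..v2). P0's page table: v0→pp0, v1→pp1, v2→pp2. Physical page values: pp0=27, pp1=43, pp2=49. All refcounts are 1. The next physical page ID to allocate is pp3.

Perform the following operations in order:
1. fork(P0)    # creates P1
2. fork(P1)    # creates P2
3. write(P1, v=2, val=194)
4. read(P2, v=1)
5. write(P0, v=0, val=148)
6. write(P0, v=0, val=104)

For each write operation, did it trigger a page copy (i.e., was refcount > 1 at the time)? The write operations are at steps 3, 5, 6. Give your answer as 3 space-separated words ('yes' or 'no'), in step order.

Op 1: fork(P0) -> P1. 3 ppages; refcounts: pp0:2 pp1:2 pp2:2
Op 2: fork(P1) -> P2. 3 ppages; refcounts: pp0:3 pp1:3 pp2:3
Op 3: write(P1, v2, 194). refcount(pp2)=3>1 -> COPY to pp3. 4 ppages; refcounts: pp0:3 pp1:3 pp2:2 pp3:1
Op 4: read(P2, v1) -> 43. No state change.
Op 5: write(P0, v0, 148). refcount(pp0)=3>1 -> COPY to pp4. 5 ppages; refcounts: pp0:2 pp1:3 pp2:2 pp3:1 pp4:1
Op 6: write(P0, v0, 104). refcount(pp4)=1 -> write in place. 5 ppages; refcounts: pp0:2 pp1:3 pp2:2 pp3:1 pp4:1

yes yes no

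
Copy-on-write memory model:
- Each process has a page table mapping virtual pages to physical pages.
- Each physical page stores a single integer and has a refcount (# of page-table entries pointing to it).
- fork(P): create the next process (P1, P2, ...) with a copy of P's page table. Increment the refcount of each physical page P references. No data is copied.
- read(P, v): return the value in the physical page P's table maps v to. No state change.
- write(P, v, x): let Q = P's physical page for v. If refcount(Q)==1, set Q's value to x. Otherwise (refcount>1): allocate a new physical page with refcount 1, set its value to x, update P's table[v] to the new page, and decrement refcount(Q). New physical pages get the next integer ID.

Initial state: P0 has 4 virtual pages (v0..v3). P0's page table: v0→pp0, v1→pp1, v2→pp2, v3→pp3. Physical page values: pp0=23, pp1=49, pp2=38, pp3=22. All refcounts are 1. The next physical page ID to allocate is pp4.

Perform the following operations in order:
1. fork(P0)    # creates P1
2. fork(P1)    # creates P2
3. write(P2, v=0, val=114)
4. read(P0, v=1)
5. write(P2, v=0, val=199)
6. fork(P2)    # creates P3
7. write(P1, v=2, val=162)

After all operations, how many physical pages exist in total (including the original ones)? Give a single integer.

Op 1: fork(P0) -> P1. 4 ppages; refcounts: pp0:2 pp1:2 pp2:2 pp3:2
Op 2: fork(P1) -> P2. 4 ppages; refcounts: pp0:3 pp1:3 pp2:3 pp3:3
Op 3: write(P2, v0, 114). refcount(pp0)=3>1 -> COPY to pp4. 5 ppages; refcounts: pp0:2 pp1:3 pp2:3 pp3:3 pp4:1
Op 4: read(P0, v1) -> 49. No state change.
Op 5: write(P2, v0, 199). refcount(pp4)=1 -> write in place. 5 ppages; refcounts: pp0:2 pp1:3 pp2:3 pp3:3 pp4:1
Op 6: fork(P2) -> P3. 5 ppages; refcounts: pp0:2 pp1:4 pp2:4 pp3:4 pp4:2
Op 7: write(P1, v2, 162). refcount(pp2)=4>1 -> COPY to pp5. 6 ppages; refcounts: pp0:2 pp1:4 pp2:3 pp3:4 pp4:2 pp5:1

Answer: 6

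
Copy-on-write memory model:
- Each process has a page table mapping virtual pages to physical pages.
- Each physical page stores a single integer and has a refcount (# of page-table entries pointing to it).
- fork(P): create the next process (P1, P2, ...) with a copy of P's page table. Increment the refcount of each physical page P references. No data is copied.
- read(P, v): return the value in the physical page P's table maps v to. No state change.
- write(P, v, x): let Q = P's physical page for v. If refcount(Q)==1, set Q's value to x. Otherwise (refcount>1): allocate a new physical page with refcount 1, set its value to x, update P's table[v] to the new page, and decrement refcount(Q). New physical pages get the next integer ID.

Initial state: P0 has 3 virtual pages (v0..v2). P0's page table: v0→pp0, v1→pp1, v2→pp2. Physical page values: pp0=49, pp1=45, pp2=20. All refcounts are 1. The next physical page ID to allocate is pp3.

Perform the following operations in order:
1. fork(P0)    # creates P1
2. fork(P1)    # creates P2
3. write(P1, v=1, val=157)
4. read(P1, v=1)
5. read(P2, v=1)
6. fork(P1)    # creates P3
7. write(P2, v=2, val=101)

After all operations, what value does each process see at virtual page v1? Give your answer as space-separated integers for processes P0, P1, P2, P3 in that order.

Op 1: fork(P0) -> P1. 3 ppages; refcounts: pp0:2 pp1:2 pp2:2
Op 2: fork(P1) -> P2. 3 ppages; refcounts: pp0:3 pp1:3 pp2:3
Op 3: write(P1, v1, 157). refcount(pp1)=3>1 -> COPY to pp3. 4 ppages; refcounts: pp0:3 pp1:2 pp2:3 pp3:1
Op 4: read(P1, v1) -> 157. No state change.
Op 5: read(P2, v1) -> 45. No state change.
Op 6: fork(P1) -> P3. 4 ppages; refcounts: pp0:4 pp1:2 pp2:4 pp3:2
Op 7: write(P2, v2, 101). refcount(pp2)=4>1 -> COPY to pp4. 5 ppages; refcounts: pp0:4 pp1:2 pp2:3 pp3:2 pp4:1
P0: v1 -> pp1 = 45
P1: v1 -> pp3 = 157
P2: v1 -> pp1 = 45
P3: v1 -> pp3 = 157

Answer: 45 157 45 157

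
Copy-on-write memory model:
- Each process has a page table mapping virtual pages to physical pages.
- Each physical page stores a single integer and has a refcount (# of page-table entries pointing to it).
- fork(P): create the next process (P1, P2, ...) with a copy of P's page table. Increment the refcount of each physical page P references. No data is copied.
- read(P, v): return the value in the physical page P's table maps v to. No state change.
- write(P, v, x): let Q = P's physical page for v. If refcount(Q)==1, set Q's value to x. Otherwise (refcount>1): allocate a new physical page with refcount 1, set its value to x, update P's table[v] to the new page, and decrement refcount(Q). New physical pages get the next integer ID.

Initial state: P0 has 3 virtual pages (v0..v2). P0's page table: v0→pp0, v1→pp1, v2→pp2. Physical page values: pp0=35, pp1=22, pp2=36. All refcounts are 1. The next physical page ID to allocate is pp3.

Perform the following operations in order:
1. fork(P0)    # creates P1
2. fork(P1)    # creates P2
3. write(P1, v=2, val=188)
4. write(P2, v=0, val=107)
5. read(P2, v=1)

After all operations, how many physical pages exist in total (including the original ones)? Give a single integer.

Op 1: fork(P0) -> P1. 3 ppages; refcounts: pp0:2 pp1:2 pp2:2
Op 2: fork(P1) -> P2. 3 ppages; refcounts: pp0:3 pp1:3 pp2:3
Op 3: write(P1, v2, 188). refcount(pp2)=3>1 -> COPY to pp3. 4 ppages; refcounts: pp0:3 pp1:3 pp2:2 pp3:1
Op 4: write(P2, v0, 107). refcount(pp0)=3>1 -> COPY to pp4. 5 ppages; refcounts: pp0:2 pp1:3 pp2:2 pp3:1 pp4:1
Op 5: read(P2, v1) -> 22. No state change.

Answer: 5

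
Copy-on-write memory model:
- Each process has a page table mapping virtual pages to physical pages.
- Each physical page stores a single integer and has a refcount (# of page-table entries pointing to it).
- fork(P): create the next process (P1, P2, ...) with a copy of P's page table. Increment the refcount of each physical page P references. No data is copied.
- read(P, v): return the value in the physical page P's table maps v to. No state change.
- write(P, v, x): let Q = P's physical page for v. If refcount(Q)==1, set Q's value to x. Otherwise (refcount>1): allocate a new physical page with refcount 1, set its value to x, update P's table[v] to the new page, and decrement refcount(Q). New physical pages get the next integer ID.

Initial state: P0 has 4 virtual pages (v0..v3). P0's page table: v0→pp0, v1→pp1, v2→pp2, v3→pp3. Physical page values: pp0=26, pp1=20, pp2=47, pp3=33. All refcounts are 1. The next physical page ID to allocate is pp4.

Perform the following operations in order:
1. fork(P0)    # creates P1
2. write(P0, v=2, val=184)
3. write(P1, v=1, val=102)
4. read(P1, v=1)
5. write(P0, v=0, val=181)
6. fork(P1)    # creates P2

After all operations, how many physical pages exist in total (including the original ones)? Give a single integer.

Op 1: fork(P0) -> P1. 4 ppages; refcounts: pp0:2 pp1:2 pp2:2 pp3:2
Op 2: write(P0, v2, 184). refcount(pp2)=2>1 -> COPY to pp4. 5 ppages; refcounts: pp0:2 pp1:2 pp2:1 pp3:2 pp4:1
Op 3: write(P1, v1, 102). refcount(pp1)=2>1 -> COPY to pp5. 6 ppages; refcounts: pp0:2 pp1:1 pp2:1 pp3:2 pp4:1 pp5:1
Op 4: read(P1, v1) -> 102. No state change.
Op 5: write(P0, v0, 181). refcount(pp0)=2>1 -> COPY to pp6. 7 ppages; refcounts: pp0:1 pp1:1 pp2:1 pp3:2 pp4:1 pp5:1 pp6:1
Op 6: fork(P1) -> P2. 7 ppages; refcounts: pp0:2 pp1:1 pp2:2 pp3:3 pp4:1 pp5:2 pp6:1

Answer: 7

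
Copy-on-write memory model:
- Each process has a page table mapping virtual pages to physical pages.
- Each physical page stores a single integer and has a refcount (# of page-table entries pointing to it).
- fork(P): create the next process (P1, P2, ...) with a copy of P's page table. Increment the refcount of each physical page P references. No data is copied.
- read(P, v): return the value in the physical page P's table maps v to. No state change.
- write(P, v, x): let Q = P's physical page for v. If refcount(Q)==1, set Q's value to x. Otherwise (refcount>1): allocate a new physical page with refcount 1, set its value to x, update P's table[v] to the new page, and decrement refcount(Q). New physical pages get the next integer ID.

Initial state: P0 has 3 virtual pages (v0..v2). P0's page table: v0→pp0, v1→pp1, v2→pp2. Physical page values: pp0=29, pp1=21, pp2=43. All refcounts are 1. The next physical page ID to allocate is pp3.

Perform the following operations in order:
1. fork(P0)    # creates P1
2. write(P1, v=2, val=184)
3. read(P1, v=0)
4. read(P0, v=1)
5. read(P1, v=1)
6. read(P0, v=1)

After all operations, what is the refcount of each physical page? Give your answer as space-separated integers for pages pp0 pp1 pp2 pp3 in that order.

Op 1: fork(P0) -> P1. 3 ppages; refcounts: pp0:2 pp1:2 pp2:2
Op 2: write(P1, v2, 184). refcount(pp2)=2>1 -> COPY to pp3. 4 ppages; refcounts: pp0:2 pp1:2 pp2:1 pp3:1
Op 3: read(P1, v0) -> 29. No state change.
Op 4: read(P0, v1) -> 21. No state change.
Op 5: read(P1, v1) -> 21. No state change.
Op 6: read(P0, v1) -> 21. No state change.

Answer: 2 2 1 1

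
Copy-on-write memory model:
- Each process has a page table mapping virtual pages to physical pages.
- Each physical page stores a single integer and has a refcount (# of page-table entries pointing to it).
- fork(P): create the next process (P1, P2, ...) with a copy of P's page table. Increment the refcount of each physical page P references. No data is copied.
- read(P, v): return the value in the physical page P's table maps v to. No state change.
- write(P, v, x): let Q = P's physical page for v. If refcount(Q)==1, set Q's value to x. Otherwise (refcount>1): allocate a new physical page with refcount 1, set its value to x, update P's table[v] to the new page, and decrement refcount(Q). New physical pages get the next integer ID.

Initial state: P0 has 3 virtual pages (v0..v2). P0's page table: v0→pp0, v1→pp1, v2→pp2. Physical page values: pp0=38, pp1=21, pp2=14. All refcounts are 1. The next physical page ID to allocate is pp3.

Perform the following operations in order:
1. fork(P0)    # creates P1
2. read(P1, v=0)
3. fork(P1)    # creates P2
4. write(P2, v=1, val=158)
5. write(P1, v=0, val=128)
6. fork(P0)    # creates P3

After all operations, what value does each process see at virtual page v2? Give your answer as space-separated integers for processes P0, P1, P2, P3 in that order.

Op 1: fork(P0) -> P1. 3 ppages; refcounts: pp0:2 pp1:2 pp2:2
Op 2: read(P1, v0) -> 38. No state change.
Op 3: fork(P1) -> P2. 3 ppages; refcounts: pp0:3 pp1:3 pp2:3
Op 4: write(P2, v1, 158). refcount(pp1)=3>1 -> COPY to pp3. 4 ppages; refcounts: pp0:3 pp1:2 pp2:3 pp3:1
Op 5: write(P1, v0, 128). refcount(pp0)=3>1 -> COPY to pp4. 5 ppages; refcounts: pp0:2 pp1:2 pp2:3 pp3:1 pp4:1
Op 6: fork(P0) -> P3. 5 ppages; refcounts: pp0:3 pp1:3 pp2:4 pp3:1 pp4:1
P0: v2 -> pp2 = 14
P1: v2 -> pp2 = 14
P2: v2 -> pp2 = 14
P3: v2 -> pp2 = 14

Answer: 14 14 14 14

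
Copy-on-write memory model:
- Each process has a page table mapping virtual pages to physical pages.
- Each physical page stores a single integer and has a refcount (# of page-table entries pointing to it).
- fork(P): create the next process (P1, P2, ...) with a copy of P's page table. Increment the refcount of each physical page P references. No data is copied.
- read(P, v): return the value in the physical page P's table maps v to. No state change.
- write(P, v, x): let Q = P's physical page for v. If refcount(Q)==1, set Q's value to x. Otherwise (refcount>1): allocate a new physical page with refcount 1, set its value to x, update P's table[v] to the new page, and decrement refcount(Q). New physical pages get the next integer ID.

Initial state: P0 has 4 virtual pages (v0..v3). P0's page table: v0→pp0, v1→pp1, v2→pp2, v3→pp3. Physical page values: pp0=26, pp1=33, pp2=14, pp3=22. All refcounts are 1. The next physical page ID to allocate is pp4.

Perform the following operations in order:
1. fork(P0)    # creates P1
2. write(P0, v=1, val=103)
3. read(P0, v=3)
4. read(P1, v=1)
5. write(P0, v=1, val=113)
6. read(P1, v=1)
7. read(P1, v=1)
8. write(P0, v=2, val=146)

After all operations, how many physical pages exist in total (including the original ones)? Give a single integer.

Answer: 6

Derivation:
Op 1: fork(P0) -> P1. 4 ppages; refcounts: pp0:2 pp1:2 pp2:2 pp3:2
Op 2: write(P0, v1, 103). refcount(pp1)=2>1 -> COPY to pp4. 5 ppages; refcounts: pp0:2 pp1:1 pp2:2 pp3:2 pp4:1
Op 3: read(P0, v3) -> 22. No state change.
Op 4: read(P1, v1) -> 33. No state change.
Op 5: write(P0, v1, 113). refcount(pp4)=1 -> write in place. 5 ppages; refcounts: pp0:2 pp1:1 pp2:2 pp3:2 pp4:1
Op 6: read(P1, v1) -> 33. No state change.
Op 7: read(P1, v1) -> 33. No state change.
Op 8: write(P0, v2, 146). refcount(pp2)=2>1 -> COPY to pp5. 6 ppages; refcounts: pp0:2 pp1:1 pp2:1 pp3:2 pp4:1 pp5:1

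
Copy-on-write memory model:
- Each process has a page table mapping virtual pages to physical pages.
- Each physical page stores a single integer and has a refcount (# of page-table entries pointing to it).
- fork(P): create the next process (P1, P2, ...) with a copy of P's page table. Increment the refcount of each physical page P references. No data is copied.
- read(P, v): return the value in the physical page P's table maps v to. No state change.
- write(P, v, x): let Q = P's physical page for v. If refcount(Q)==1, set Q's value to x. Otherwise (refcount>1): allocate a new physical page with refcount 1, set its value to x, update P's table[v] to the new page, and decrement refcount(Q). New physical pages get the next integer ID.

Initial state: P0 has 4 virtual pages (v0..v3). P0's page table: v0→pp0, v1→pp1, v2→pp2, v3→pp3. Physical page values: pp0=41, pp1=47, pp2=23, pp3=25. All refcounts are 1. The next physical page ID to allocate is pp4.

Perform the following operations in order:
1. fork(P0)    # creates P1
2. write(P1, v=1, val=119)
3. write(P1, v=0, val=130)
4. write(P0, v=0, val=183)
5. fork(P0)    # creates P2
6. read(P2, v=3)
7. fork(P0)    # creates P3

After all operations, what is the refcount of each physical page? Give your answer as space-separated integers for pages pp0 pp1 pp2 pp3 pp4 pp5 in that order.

Op 1: fork(P0) -> P1. 4 ppages; refcounts: pp0:2 pp1:2 pp2:2 pp3:2
Op 2: write(P1, v1, 119). refcount(pp1)=2>1 -> COPY to pp4. 5 ppages; refcounts: pp0:2 pp1:1 pp2:2 pp3:2 pp4:1
Op 3: write(P1, v0, 130). refcount(pp0)=2>1 -> COPY to pp5. 6 ppages; refcounts: pp0:1 pp1:1 pp2:2 pp3:2 pp4:1 pp5:1
Op 4: write(P0, v0, 183). refcount(pp0)=1 -> write in place. 6 ppages; refcounts: pp0:1 pp1:1 pp2:2 pp3:2 pp4:1 pp5:1
Op 5: fork(P0) -> P2. 6 ppages; refcounts: pp0:2 pp1:2 pp2:3 pp3:3 pp4:1 pp5:1
Op 6: read(P2, v3) -> 25. No state change.
Op 7: fork(P0) -> P3. 6 ppages; refcounts: pp0:3 pp1:3 pp2:4 pp3:4 pp4:1 pp5:1

Answer: 3 3 4 4 1 1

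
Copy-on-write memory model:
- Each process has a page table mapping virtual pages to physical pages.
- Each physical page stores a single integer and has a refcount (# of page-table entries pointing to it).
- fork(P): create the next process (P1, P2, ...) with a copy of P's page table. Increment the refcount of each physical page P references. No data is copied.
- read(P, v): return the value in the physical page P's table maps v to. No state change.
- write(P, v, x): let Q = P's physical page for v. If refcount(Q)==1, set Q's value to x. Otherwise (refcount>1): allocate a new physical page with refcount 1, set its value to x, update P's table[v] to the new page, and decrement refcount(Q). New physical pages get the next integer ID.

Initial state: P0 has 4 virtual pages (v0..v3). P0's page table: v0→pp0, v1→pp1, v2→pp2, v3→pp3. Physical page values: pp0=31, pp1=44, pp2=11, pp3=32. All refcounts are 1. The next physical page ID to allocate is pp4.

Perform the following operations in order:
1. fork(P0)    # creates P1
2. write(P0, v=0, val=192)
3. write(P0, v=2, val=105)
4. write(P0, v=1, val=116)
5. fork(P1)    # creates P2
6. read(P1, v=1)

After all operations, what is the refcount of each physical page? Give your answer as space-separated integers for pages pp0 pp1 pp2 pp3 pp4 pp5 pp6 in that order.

Answer: 2 2 2 3 1 1 1

Derivation:
Op 1: fork(P0) -> P1. 4 ppages; refcounts: pp0:2 pp1:2 pp2:2 pp3:2
Op 2: write(P0, v0, 192). refcount(pp0)=2>1 -> COPY to pp4. 5 ppages; refcounts: pp0:1 pp1:2 pp2:2 pp3:2 pp4:1
Op 3: write(P0, v2, 105). refcount(pp2)=2>1 -> COPY to pp5. 6 ppages; refcounts: pp0:1 pp1:2 pp2:1 pp3:2 pp4:1 pp5:1
Op 4: write(P0, v1, 116). refcount(pp1)=2>1 -> COPY to pp6. 7 ppages; refcounts: pp0:1 pp1:1 pp2:1 pp3:2 pp4:1 pp5:1 pp6:1
Op 5: fork(P1) -> P2. 7 ppages; refcounts: pp0:2 pp1:2 pp2:2 pp3:3 pp4:1 pp5:1 pp6:1
Op 6: read(P1, v1) -> 44. No state change.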